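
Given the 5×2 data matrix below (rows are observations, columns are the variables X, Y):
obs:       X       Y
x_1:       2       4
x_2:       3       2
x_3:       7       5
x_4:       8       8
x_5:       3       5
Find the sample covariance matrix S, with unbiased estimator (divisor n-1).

Step 1 — column means:
  mean(X) = (2 + 3 + 7 + 8 + 3) / 5 = 23/5 = 4.6
  mean(Y) = (4 + 2 + 5 + 8 + 5) / 5 = 24/5 = 4.8

Step 2 — sample covariance S[i,j] = (1/(n-1)) · Σ_k (x_{k,i} - mean_i) · (x_{k,j} - mean_j), with n-1 = 4.
  S[X,X] = ((-2.6)·(-2.6) + (-1.6)·(-1.6) + (2.4)·(2.4) + (3.4)·(3.4) + (-1.6)·(-1.6)) / 4 = 29.2/4 = 7.3
  S[X,Y] = ((-2.6)·(-0.8) + (-1.6)·(-2.8) + (2.4)·(0.2) + (3.4)·(3.2) + (-1.6)·(0.2)) / 4 = 17.6/4 = 4.4
  S[Y,Y] = ((-0.8)·(-0.8) + (-2.8)·(-2.8) + (0.2)·(0.2) + (3.2)·(3.2) + (0.2)·(0.2)) / 4 = 18.8/4 = 4.7

S is symmetric (S[j,i] = S[i,j]). Assembling:

S = [[7.3, 4.4],
 [4.4, 4.7]]


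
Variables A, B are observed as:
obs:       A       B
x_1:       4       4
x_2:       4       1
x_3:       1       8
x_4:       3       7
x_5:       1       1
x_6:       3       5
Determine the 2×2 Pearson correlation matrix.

Step 1 — column means:
  mean(A) = (4 + 4 + 1 + 3 + 1 + 3) / 6 = 16/6 = 2.6667
  mean(B) = (4 + 1 + 8 + 7 + 1 + 5) / 6 = 26/6 = 4.3333

Step 2 — sample variances and covariances s[i,j] = (1/(n-1)) · Σ_k (x_{k,i} - mean_i) · (x_{k,j} - mean_j), with n-1 = 5:
  s[A,A] = ((1.3333)·(1.3333) + (1.3333)·(1.3333) + (-1.6667)·(-1.6667) + (0.3333)·(0.3333) + (-1.6667)·(-1.6667) + (0.3333)·(0.3333)) / 5 = 9.3333/5 = 1.8667
  s[A,B] = ((1.3333)·(-0.3333) + (1.3333)·(-3.3333) + (-1.6667)·(3.6667) + (0.3333)·(2.6667) + (-1.6667)·(-3.3333) + (0.3333)·(0.6667)) / 5 = -4.3333/5 = -0.8667
  s[B,B] = ((-0.3333)·(-0.3333) + (-3.3333)·(-3.3333) + (3.6667)·(3.6667) + (2.6667)·(2.6667) + (-3.3333)·(-3.3333) + (0.6667)·(0.6667)) / 5 = 43.3333/5 = 8.6667
  Sample standard deviations s_i = √(s[i,i]):
  s(A) = √(1.8667) = 1.3663
  s(B) = √(8.6667) = 2.9439

Step 3 — r_{ij} = s_{ij} / (s_i · s_j):
  r[A,A] = 1 (diagonal).
  r[A,B] = -0.8667 / (1.3663 · 2.9439) = -0.8667 / 4.0222 = -0.2155
  r[B,B] = 1 (diagonal).

R is symmetric with unit diagonal. Assembling:

R = [[1, -0.2155],
 [-0.2155, 1]]


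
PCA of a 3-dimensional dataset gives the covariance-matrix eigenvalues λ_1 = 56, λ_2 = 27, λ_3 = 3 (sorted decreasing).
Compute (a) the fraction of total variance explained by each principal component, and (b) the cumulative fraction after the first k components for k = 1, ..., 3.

Step 1 — total variance = trace(Sigma) = Σ λ_i = 56 + 27 + 3 = 86.

Step 2 — fraction explained by component i = λ_i / Σ λ:
  PC1: 56/86 = 0.6512
  PC2: 27/86 = 0.314
  PC3: 3/86 = 0.0349

Step 3 — cumulative fraction after k components = (λ_1 + ... + λ_k) / Σ λ:
  k = 1: 56/86 = 0.6512
  k = 2: (56 + 27)/86 = 83/86 = 0.9651
  k = 3: (56 + 27 + 3)/86 = 86/86 = 1

Summary (fraction, with percent):

explained: PC1 0.6512 (65.12%), PC2 0.314 (31.4%), PC3 0.0349 (3.49%);  cumulative: 0.6512, 0.9651, 1


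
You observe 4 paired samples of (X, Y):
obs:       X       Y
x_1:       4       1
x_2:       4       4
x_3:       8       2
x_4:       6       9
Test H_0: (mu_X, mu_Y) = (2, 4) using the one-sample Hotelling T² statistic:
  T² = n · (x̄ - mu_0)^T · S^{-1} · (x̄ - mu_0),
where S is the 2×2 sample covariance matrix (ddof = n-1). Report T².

Step 1 — sample mean vector:
  mean(X) = (4 + 4 + 8 + 6) / 4 = 22/4 = 5.5
  mean(Y) = (1 + 4 + 2 + 9) / 4 = 16/4 = 4
  x̄ = (5.5, 4),  deviation x̄ - mu_0 = (5.5, 4) - (2, 4) = (3.5, 0).

Step 2 — sample covariance matrix, S[i,j] = (1/(n-1)) · Σ_k (x_{k,i} - mean_i) · (x_{k,j} - mean_j), divisor n-1 = 3:
  S[X,X] = ((-1.5)·(-1.5) + (-1.5)·(-1.5) + (2.5)·(2.5) + (0.5)·(0.5)) / 3 = 11/3 = 3.6667
  S[X,Y] = ((-1.5)·(-3) + (-1.5)·(0) + (2.5)·(-2) + (0.5)·(5)) / 3 = 2/3 = 0.6667
  S[Y,Y] = ((-3)·(-3) + (0)·(0) + (-2)·(-2) + (5)·(5)) / 3 = 38/3 = 12.6667
  S = [[3.6667, 0.6667],
 [0.6667, 12.6667]].

Step 3 — invert S. det(S) = 3.6667·12.6667 - (0.6667)² = 46.
  S^{-1} = (1/det) · [[d, -b], [-b, a]] = [[0.2754, -0.0145],
 [-0.0145, 0.0797]].

Step 4 — quadratic form (x̄ - mu_0)^T · S^{-1} · (x̄ - mu_0):
  S^{-1} · (x̄ - mu_0) = (0.9638, -0.0507),
  (x̄ - mu_0)^T · [...] = (3.5)·(0.9638) + (0)·(-0.0507) = 3.3732.

Step 5 — scale by n: T² = 4 · 3.3732 = 13.4928.

T² ≈ 13.4928


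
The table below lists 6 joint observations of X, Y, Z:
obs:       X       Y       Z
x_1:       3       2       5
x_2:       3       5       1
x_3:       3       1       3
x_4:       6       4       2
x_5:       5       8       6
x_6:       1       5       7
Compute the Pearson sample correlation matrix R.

Step 1 — column means:
  mean(X) = (3 + 3 + 3 + 6 + 5 + 1) / 6 = 21/6 = 3.5
  mean(Y) = (2 + 5 + 1 + 4 + 8 + 5) / 6 = 25/6 = 4.1667
  mean(Z) = (5 + 1 + 3 + 2 + 6 + 7) / 6 = 24/6 = 4

Step 2 — sample variances and covariances s[i,j] = (1/(n-1)) · Σ_k (x_{k,i} - mean_i) · (x_{k,j} - mean_j), with n-1 = 5:
  s[X,X] = ((-0.5)·(-0.5) + (-0.5)·(-0.5) + (-0.5)·(-0.5) + (2.5)·(2.5) + (1.5)·(1.5) + (-2.5)·(-2.5)) / 5 = 15.5/5 = 3.1
  s[X,Y] = ((-0.5)·(-2.1667) + (-0.5)·(0.8333) + (-0.5)·(-3.1667) + (2.5)·(-0.1667) + (1.5)·(3.8333) + (-2.5)·(0.8333)) / 5 = 5.5/5 = 1.1
  s[X,Z] = ((-0.5)·(1) + (-0.5)·(-3) + (-0.5)·(-1) + (2.5)·(-2) + (1.5)·(2) + (-2.5)·(3)) / 5 = -8/5 = -1.6
  s[Y,Y] = ((-2.1667)·(-2.1667) + (0.8333)·(0.8333) + (-3.1667)·(-3.1667) + (-0.1667)·(-0.1667) + (3.8333)·(3.8333) + (0.8333)·(0.8333)) / 5 = 30.8333/5 = 6.1667
  s[Y,Z] = ((-2.1667)·(1) + (0.8333)·(-3) + (-3.1667)·(-1) + (-0.1667)·(-2) + (3.8333)·(2) + (0.8333)·(3)) / 5 = 9/5 = 1.8
  s[Z,Z] = ((1)·(1) + (-3)·(-3) + (-1)·(-1) + (-2)·(-2) + (2)·(2) + (3)·(3)) / 5 = 28/5 = 5.6
  Sample standard deviations s_i = √(s[i,i]):
  s(X) = √(3.1) = 1.7607
  s(Y) = √(6.1667) = 2.4833
  s(Z) = √(5.6) = 2.3664

Step 3 — r_{ij} = s_{ij} / (s_i · s_j):
  r[X,X] = 1 (diagonal).
  r[X,Y] = 1.1 / (1.7607 · 2.4833) = 1.1 / 4.3723 = 0.2516
  r[X,Z] = -1.6 / (1.7607 · 2.3664) = -1.6 / 4.1665 = -0.384
  r[Y,Y] = 1 (diagonal).
  r[Y,Z] = 1.8 / (2.4833 · 2.3664) = 1.8 / 5.8765 = 0.3063
  r[Z,Z] = 1 (diagonal).

R is symmetric with unit diagonal. Assembling:

R = [[1, 0.2516, -0.384],
 [0.2516, 1, 0.3063],
 [-0.384, 0.3063, 1]]


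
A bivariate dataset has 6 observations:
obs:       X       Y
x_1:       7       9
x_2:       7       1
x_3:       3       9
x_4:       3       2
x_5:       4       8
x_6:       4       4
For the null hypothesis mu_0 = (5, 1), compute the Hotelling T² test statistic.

Step 1 — sample mean vector:
  mean(X) = (7 + 7 + 3 + 3 + 4 + 4) / 6 = 28/6 = 4.6667
  mean(Y) = (9 + 1 + 9 + 2 + 8 + 4) / 6 = 33/6 = 5.5
  x̄ = (4.6667, 5.5),  deviation x̄ - mu_0 = (4.6667, 5.5) - (5, 1) = (-0.3333, 4.5).

Step 2 — sample covariance matrix, S[i,j] = (1/(n-1)) · Σ_k (x_{k,i} - mean_i) · (x_{k,j} - mean_j), divisor n-1 = 5:
  S[X,X] = ((2.3333)·(2.3333) + (2.3333)·(2.3333) + (-1.6667)·(-1.6667) + (-1.6667)·(-1.6667) + (-0.6667)·(-0.6667) + (-0.6667)·(-0.6667)) / 5 = 17.3333/5 = 3.4667
  S[X,Y] = ((2.3333)·(3.5) + (2.3333)·(-4.5) + (-1.6667)·(3.5) + (-1.6667)·(-3.5) + (-0.6667)·(2.5) + (-0.6667)·(-1.5)) / 5 = -3/5 = -0.6
  S[Y,Y] = ((3.5)·(3.5) + (-4.5)·(-4.5) + (3.5)·(3.5) + (-3.5)·(-3.5) + (2.5)·(2.5) + (-1.5)·(-1.5)) / 5 = 65.5/5 = 13.1
  S = [[3.4667, -0.6],
 [-0.6, 13.1]].

Step 3 — invert S. det(S) = 3.4667·13.1 - (-0.6)² = 45.0533.
  S^{-1} = (1/det) · [[d, -b], [-b, a]] = [[0.2908, 0.0133],
 [0.0133, 0.0769]].

Step 4 — quadratic form (x̄ - mu_0)^T · S^{-1} · (x̄ - mu_0):
  S^{-1} · (x̄ - mu_0) = (-0.037, 0.3418),
  (x̄ - mu_0)^T · [...] = (-0.3333)·(-0.037) + (4.5)·(0.3418) = 1.5505.

Step 5 — scale by n: T² = 6 · 1.5505 = 9.303.

T² ≈ 9.303


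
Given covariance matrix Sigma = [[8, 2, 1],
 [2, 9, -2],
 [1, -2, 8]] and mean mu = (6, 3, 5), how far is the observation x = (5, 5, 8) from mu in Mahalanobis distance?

Step 1 — centre the observation: (x - mu) = (-1, 2, 3).

Step 2 — invert Sigma (cofactor / det for 3×3, or solve directly):
  Sigma^{-1} = [[0.1374, -0.0364, -0.0263],
 [-0.0364, 0.1273, 0.0364],
 [-0.0263, 0.0364, 0.1374]].

Step 3 — form the quadratic (x - mu)^T · Sigma^{-1} · (x - mu):
  Sigma^{-1} · (x - mu) = (-0.2889, 0.4, 0.5111).
  (x - mu)^T · [Sigma^{-1} · (x - mu)] = (-1)·(-0.2889) + (2)·(0.4) + (3)·(0.5111) = 2.6222.

Step 4 — take square root: d = √(2.6222) ≈ 1.6193.

d(x, mu) = √(2.6222) ≈ 1.6193


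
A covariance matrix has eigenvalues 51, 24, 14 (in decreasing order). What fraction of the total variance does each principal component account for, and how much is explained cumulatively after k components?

Step 1 — total variance = trace(Sigma) = Σ λ_i = 51 + 24 + 14 = 89.

Step 2 — fraction explained by component i = λ_i / Σ λ:
  PC1: 51/89 = 0.573
  PC2: 24/89 = 0.2697
  PC3: 14/89 = 0.1573

Step 3 — cumulative fraction after k components = (λ_1 + ... + λ_k) / Σ λ:
  k = 1: 51/89 = 0.573
  k = 2: (51 + 24)/89 = 75/89 = 0.8427
  k = 3: (51 + 24 + 14)/89 = 89/89 = 1

Summary (fraction, with percent):

explained: PC1 0.573 (57.3%), PC2 0.2697 (26.97%), PC3 0.1573 (15.73%);  cumulative: 0.573, 0.8427, 1


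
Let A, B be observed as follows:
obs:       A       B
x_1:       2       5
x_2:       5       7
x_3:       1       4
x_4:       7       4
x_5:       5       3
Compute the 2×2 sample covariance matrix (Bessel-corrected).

Step 1 — column means:
  mean(A) = (2 + 5 + 1 + 7 + 5) / 5 = 20/5 = 4
  mean(B) = (5 + 7 + 4 + 4 + 3) / 5 = 23/5 = 4.6

Step 2 — sample covariance S[i,j] = (1/(n-1)) · Σ_k (x_{k,i} - mean_i) · (x_{k,j} - mean_j), with n-1 = 4.
  S[A,A] = ((-2)·(-2) + (1)·(1) + (-3)·(-3) + (3)·(3) + (1)·(1)) / 4 = 24/4 = 6
  S[A,B] = ((-2)·(0.4) + (1)·(2.4) + (-3)·(-0.6) + (3)·(-0.6) + (1)·(-1.6)) / 4 = 0/4 = 0
  S[B,B] = ((0.4)·(0.4) + (2.4)·(2.4) + (-0.6)·(-0.6) + (-0.6)·(-0.6) + (-1.6)·(-1.6)) / 4 = 9.2/4 = 2.3

S is symmetric (S[j,i] = S[i,j]). Assembling:

S = [[6, 0],
 [0, 2.3]]


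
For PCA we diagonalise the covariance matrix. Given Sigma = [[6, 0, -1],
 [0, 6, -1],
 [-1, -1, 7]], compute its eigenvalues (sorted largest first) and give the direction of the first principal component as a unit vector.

Step 1 — characteristic polynomial p(λ) = det(λI - Sigma) = λ³ - tr·λ² + c_1·λ - det, where tr = trace, c_1 = sum of the principal 2×2 minors, det = det(Sigma):
  tr = 6 + 6 + 7 = 19,
  c_1 = (6·6 - (0)²) + (6·7 - (-1)²) + (6·7 - (-1)²) = 36 + 41 + 41 = 118,
  det = 6·(6·7 - (-1)²) - (0)·((0)·7 - (-1)·(-1)) + (-1)·((0)·(-1) - 6·(-1)) = 6·(41) - (0)·(-1) + (-1)·(6) = 240.
  So p(λ) = λ³ - 19λ² + 118λ - 240.
Step 2 — look for an integer root (rational root theorem: any rational root is an integer divisor of 240). Testing λ = 5:
  p(5) = 125 - 475 + 590 - 240 = 0  ✓
  Dividing out (λ - 5): p(λ) = (λ - 5)(λ² - 14λ + 48).
Step 3 — remaining eigenvalues from the quadratic λ² - 14λ + 48 = 0:
  Δ = 14² - 4·48 = 196 - 192 = 4,  λ = (14 ± √4)/2 = (14 ± 2)/2 = 8 or 6.
  Sorted: λ_1 = 8,  λ_2 = 6,  λ_3 = 5  (check: sum = 19 = tr ✓).

Step 4 — unit eigenvector for λ_1 = 8: v spans the null space of (Sigma - λ_1 I), whose rows are
  r_1 = (-2, 0, -1),  r_2 = (0, -2, -1),  r_3 = (-1, -1, -1).
  v is orthogonal to every row, so take v ∝ r_1 × r_2 = ((0)·(-1) - (-1)·(-2), (-1)·(0) - (-2)·(-1), (-2)·(-2) - (0)·(0)) = (-2, -2, 4).
  Rescale (divide by 2; multiply by -1 so the first nonzero entry is positive): u = (1, 1, -2).
  ||u|| = √((1)² + (1)² + (-2)²) = √(6) ≈ 2.4495,  v_1 = u/||u|| ≈ (0.4082, 0.4082, -0.8165) (||v_1|| = 1).

λ_1 = 8,  λ_2 = 6,  λ_3 = 5;  v_1 ≈ (0.4082, 0.4082, -0.8165)


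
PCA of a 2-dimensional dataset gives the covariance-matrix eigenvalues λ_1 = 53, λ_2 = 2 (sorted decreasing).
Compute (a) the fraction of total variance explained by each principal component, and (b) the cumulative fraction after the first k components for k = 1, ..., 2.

Step 1 — total variance = trace(Sigma) = Σ λ_i = 53 + 2 = 55.

Step 2 — fraction explained by component i = λ_i / Σ λ:
  PC1: 53/55 = 0.9636
  PC2: 2/55 = 0.0364

Step 3 — cumulative fraction after k components = (λ_1 + ... + λ_k) / Σ λ:
  k = 1: 53/55 = 0.9636
  k = 2: (53 + 2)/55 = 55/55 = 1

Summary (fraction, with percent):

explained: PC1 0.9636 (96.36%), PC2 0.0364 (3.64%);  cumulative: 0.9636, 1


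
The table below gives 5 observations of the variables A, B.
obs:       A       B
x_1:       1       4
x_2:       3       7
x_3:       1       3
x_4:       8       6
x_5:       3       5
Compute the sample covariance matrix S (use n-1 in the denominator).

Step 1 — column means:
  mean(A) = (1 + 3 + 1 + 8 + 3) / 5 = 16/5 = 3.2
  mean(B) = (4 + 7 + 3 + 6 + 5) / 5 = 25/5 = 5

Step 2 — sample covariance S[i,j] = (1/(n-1)) · Σ_k (x_{k,i} - mean_i) · (x_{k,j} - mean_j), with n-1 = 4.
  S[A,A] = ((-2.2)·(-2.2) + (-0.2)·(-0.2) + (-2.2)·(-2.2) + (4.8)·(4.8) + (-0.2)·(-0.2)) / 4 = 32.8/4 = 8.2
  S[A,B] = ((-2.2)·(-1) + (-0.2)·(2) + (-2.2)·(-2) + (4.8)·(1) + (-0.2)·(0)) / 4 = 11/4 = 2.75
  S[B,B] = ((-1)·(-1) + (2)·(2) + (-2)·(-2) + (1)·(1) + (0)·(0)) / 4 = 10/4 = 2.5

S is symmetric (S[j,i] = S[i,j]). Assembling:

S = [[8.2, 2.75],
 [2.75, 2.5]]


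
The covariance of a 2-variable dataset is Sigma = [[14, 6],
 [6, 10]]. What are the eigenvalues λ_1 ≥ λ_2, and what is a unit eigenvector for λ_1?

Step 1 — characteristic polynomial of 2×2 Sigma:
  det(Sigma - λI) = λ² - trace · λ + det = 0.
  trace = 14 + 10 = 24, det = 14·10 - (6)² = 104.
Step 2 — discriminant:
  Δ = trace² - 4·det = 576 - 416 = 160.
Step 3 — eigenvalues:
  λ = (trace ± √Δ)/2 = (24 ± 12.6491)/2,
  λ_1 = 18.3246,  λ_2 = 5.6754.

Step 4 — unit eigenvector for λ_1: solve (Sigma - λ_1 I)v = 0. First row:
  (14 - 18.3246)·v_x + (6)·v_y = 0, i.e. (-4.3246)·v_x + (6)·v_y = 0,
  so v ∝ (b, λ_1 - a) = (6, 4.3246) = u.
  ||u|| = √((6)² + (4.3246)²) = √(54.7018) ≈ 7.3961,
  v_1 = u/||u|| ≈ (0.8112, 0.5847) (||v_1|| = 1).

λ_1 = 18.3246,  λ_2 = 5.6754;  v_1 ≈ (0.8112, 0.5847)


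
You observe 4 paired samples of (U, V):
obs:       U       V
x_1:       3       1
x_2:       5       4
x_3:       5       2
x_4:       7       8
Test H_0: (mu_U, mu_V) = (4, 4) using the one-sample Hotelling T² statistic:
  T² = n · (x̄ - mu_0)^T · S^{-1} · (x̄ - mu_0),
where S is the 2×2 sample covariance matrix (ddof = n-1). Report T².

Step 1 — sample mean vector:
  mean(U) = (3 + 5 + 5 + 7) / 4 = 20/4 = 5
  mean(V) = (1 + 4 + 2 + 8) / 4 = 15/4 = 3.75
  x̄ = (5, 3.75),  deviation x̄ - mu_0 = (5, 3.75) - (4, 4) = (1, -0.25).

Step 2 — sample covariance matrix, S[i,j] = (1/(n-1)) · Σ_k (x_{k,i} - mean_i) · (x_{k,j} - mean_j), divisor n-1 = 3:
  S[U,U] = ((-2)·(-2) + (0)·(0) + (0)·(0) + (2)·(2)) / 3 = 8/3 = 2.6667
  S[U,V] = ((-2)·(-2.75) + (0)·(0.25) + (0)·(-1.75) + (2)·(4.25)) / 3 = 14/3 = 4.6667
  S[V,V] = ((-2.75)·(-2.75) + (0.25)·(0.25) + (-1.75)·(-1.75) + (4.25)·(4.25)) / 3 = 28.75/3 = 9.5833
  S = [[2.6667, 4.6667],
 [4.6667, 9.5833]].

Step 3 — invert S. det(S) = 2.6667·9.5833 - (4.6667)² = 3.7778.
  S^{-1} = (1/det) · [[d, -b], [-b, a]] = [[2.5368, -1.2353],
 [-1.2353, 0.7059]].

Step 4 — quadratic form (x̄ - mu_0)^T · S^{-1} · (x̄ - mu_0):
  S^{-1} · (x̄ - mu_0) = (2.8456, -1.4118),
  (x̄ - mu_0)^T · [...] = (1)·(2.8456) + (-0.25)·(-1.4118) = 3.1985.

Step 5 — scale by n: T² = 4 · 3.1985 = 12.7941.

T² ≈ 12.7941


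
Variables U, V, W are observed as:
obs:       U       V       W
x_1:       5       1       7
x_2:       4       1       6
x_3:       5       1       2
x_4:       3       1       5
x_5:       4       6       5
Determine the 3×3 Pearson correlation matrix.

Step 1 — column means:
  mean(U) = (5 + 4 + 5 + 3 + 4) / 5 = 21/5 = 4.2
  mean(V) = (1 + 1 + 1 + 1 + 6) / 5 = 10/5 = 2
  mean(W) = (7 + 6 + 2 + 5 + 5) / 5 = 25/5 = 5

Step 2 — sample variances and covariances s[i,j] = (1/(n-1)) · Σ_k (x_{k,i} - mean_i) · (x_{k,j} - mean_j), with n-1 = 4:
  s[U,U] = ((0.8)·(0.8) + (-0.2)·(-0.2) + (0.8)·(0.8) + (-1.2)·(-1.2) + (-0.2)·(-0.2)) / 4 = 2.8/4 = 0.7
  s[U,V] = ((0.8)·(-1) + (-0.2)·(-1) + (0.8)·(-1) + (-1.2)·(-1) + (-0.2)·(4)) / 4 = -1/4 = -0.25
  s[U,W] = ((0.8)·(2) + (-0.2)·(1) + (0.8)·(-3) + (-1.2)·(0) + (-0.2)·(0)) / 4 = -1/4 = -0.25
  s[V,V] = ((-1)·(-1) + (-1)·(-1) + (-1)·(-1) + (-1)·(-1) + (4)·(4)) / 4 = 20/4 = 5
  s[V,W] = ((-1)·(2) + (-1)·(1) + (-1)·(-3) + (-1)·(0) + (4)·(0)) / 4 = 0/4 = 0
  s[W,W] = ((2)·(2) + (1)·(1) + (-3)·(-3) + (0)·(0) + (0)·(0)) / 4 = 14/4 = 3.5
  Sample standard deviations s_i = √(s[i,i]):
  s(U) = √(0.7) = 0.8367
  s(V) = √(5) = 2.2361
  s(W) = √(3.5) = 1.8708

Step 3 — r_{ij} = s_{ij} / (s_i · s_j):
  r[U,U] = 1 (diagonal).
  r[U,V] = -0.25 / (0.8367 · 2.2361) = -0.25 / 1.8708 = -0.1336
  r[U,W] = -0.25 / (0.8367 · 1.8708) = -0.25 / 1.5652 = -0.1597
  r[V,V] = 1 (diagonal).
  r[V,W] = 0 / (2.2361 · 1.8708) = 0 / 4.1833 = 0
  r[W,W] = 1 (diagonal).

R is symmetric with unit diagonal. Assembling:

R = [[1, -0.1336, -0.1597],
 [-0.1336, 1, 0],
 [-0.1597, 0, 1]]


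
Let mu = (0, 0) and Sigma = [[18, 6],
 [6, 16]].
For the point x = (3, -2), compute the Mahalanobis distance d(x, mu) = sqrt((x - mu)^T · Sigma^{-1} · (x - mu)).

Step 1 — centre the observation: (x - mu) = (3, -2).

Step 2 — invert Sigma. det(Sigma) = 18·16 - (6)² = 252.
  Sigma^{-1} = (1/det) · [[d, -b], [-b, a]] = [[0.0635, -0.0238],
 [-0.0238, 0.0714]].

Step 3 — form the quadratic (x - mu)^T · Sigma^{-1} · (x - mu):
  Sigma^{-1} · (x - mu) = (0.2381, -0.2143).
  (x - mu)^T · [Sigma^{-1} · (x - mu)] = (3)·(0.2381) + (-2)·(-0.2143) = 1.1429.

Step 4 — take square root: d = √(1.1429) ≈ 1.069.

d(x, mu) = √(1.1429) ≈ 1.069


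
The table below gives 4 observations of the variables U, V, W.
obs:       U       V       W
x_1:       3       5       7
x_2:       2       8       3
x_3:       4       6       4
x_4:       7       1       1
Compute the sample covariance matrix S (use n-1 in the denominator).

Step 1 — column means:
  mean(U) = (3 + 2 + 4 + 7) / 4 = 16/4 = 4
  mean(V) = (5 + 8 + 6 + 1) / 4 = 20/4 = 5
  mean(W) = (7 + 3 + 4 + 1) / 4 = 15/4 = 3.75

Step 2 — sample covariance S[i,j] = (1/(n-1)) · Σ_k (x_{k,i} - mean_i) · (x_{k,j} - mean_j), with n-1 = 3.
  S[U,U] = ((-1)·(-1) + (-2)·(-2) + (0)·(0) + (3)·(3)) / 3 = 14/3 = 4.6667
  S[U,V] = ((-1)·(0) + (-2)·(3) + (0)·(1) + (3)·(-4)) / 3 = -18/3 = -6
  S[U,W] = ((-1)·(3.25) + (-2)·(-0.75) + (0)·(0.25) + (3)·(-2.75)) / 3 = -10/3 = -3.3333
  S[V,V] = ((0)·(0) + (3)·(3) + (1)·(1) + (-4)·(-4)) / 3 = 26/3 = 8.6667
  S[V,W] = ((0)·(3.25) + (3)·(-0.75) + (1)·(0.25) + (-4)·(-2.75)) / 3 = 9/3 = 3
  S[W,W] = ((3.25)·(3.25) + (-0.75)·(-0.75) + (0.25)·(0.25) + (-2.75)·(-2.75)) / 3 = 18.75/3 = 6.25

S is symmetric (S[j,i] = S[i,j]). Assembling:

S = [[4.6667, -6, -3.3333],
 [-6, 8.6667, 3],
 [-3.3333, 3, 6.25]]


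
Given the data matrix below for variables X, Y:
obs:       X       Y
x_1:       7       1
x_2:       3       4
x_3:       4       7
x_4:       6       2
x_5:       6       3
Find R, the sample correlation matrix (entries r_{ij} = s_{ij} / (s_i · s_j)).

Step 1 — column means:
  mean(X) = (7 + 3 + 4 + 6 + 6) / 5 = 26/5 = 5.2
  mean(Y) = (1 + 4 + 7 + 2 + 3) / 5 = 17/5 = 3.4

Step 2 — sample variances and covariances s[i,j] = (1/(n-1)) · Σ_k (x_{k,i} - mean_i) · (x_{k,j} - mean_j), with n-1 = 4:
  s[X,X] = ((1.8)·(1.8) + (-2.2)·(-2.2) + (-1.2)·(-1.2) + (0.8)·(0.8) + (0.8)·(0.8)) / 4 = 10.8/4 = 2.7
  s[X,Y] = ((1.8)·(-2.4) + (-2.2)·(0.6) + (-1.2)·(3.6) + (0.8)·(-1.4) + (0.8)·(-0.4)) / 4 = -11.4/4 = -2.85
  s[Y,Y] = ((-2.4)·(-2.4) + (0.6)·(0.6) + (3.6)·(3.6) + (-1.4)·(-1.4) + (-0.4)·(-0.4)) / 4 = 21.2/4 = 5.3
  Sample standard deviations s_i = √(s[i,i]):
  s(X) = √(2.7) = 1.6432
  s(Y) = √(5.3) = 2.3022

Step 3 — r_{ij} = s_{ij} / (s_i · s_j):
  r[X,X] = 1 (diagonal).
  r[X,Y] = -2.85 / (1.6432 · 2.3022) = -2.85 / 3.7829 = -0.7534
  r[Y,Y] = 1 (diagonal).

R is symmetric with unit diagonal. Assembling:

R = [[1, -0.7534],
 [-0.7534, 1]]


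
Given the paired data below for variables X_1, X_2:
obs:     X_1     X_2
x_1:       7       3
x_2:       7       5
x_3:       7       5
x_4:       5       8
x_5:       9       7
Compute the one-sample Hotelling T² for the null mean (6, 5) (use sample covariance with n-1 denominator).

Step 1 — sample mean vector:
  mean(X_1) = (7 + 7 + 7 + 5 + 9) / 5 = 35/5 = 7
  mean(X_2) = (3 + 5 + 5 + 8 + 7) / 5 = 28/5 = 5.6
  x̄ = (7, 5.6),  deviation x̄ - mu_0 = (7, 5.6) - (6, 5) = (1, 0.6).

Step 2 — sample covariance matrix, S[i,j] = (1/(n-1)) · Σ_k (x_{k,i} - mean_i) · (x_{k,j} - mean_j), divisor n-1 = 4:
  S[X_1,X_1] = ((0)·(0) + (0)·(0) + (0)·(0) + (-2)·(-2) + (2)·(2)) / 4 = 8/4 = 2
  S[X_1,X_2] = ((0)·(-2.6) + (0)·(-0.6) + (0)·(-0.6) + (-2)·(2.4) + (2)·(1.4)) / 4 = -2/4 = -0.5
  S[X_2,X_2] = ((-2.6)·(-2.6) + (-0.6)·(-0.6) + (-0.6)·(-0.6) + (2.4)·(2.4) + (1.4)·(1.4)) / 4 = 15.2/4 = 3.8
  S = [[2, -0.5],
 [-0.5, 3.8]].

Step 3 — invert S. det(S) = 2·3.8 - (-0.5)² = 7.35.
  S^{-1} = (1/det) · [[d, -b], [-b, a]] = [[0.517, 0.068],
 [0.068, 0.2721]].

Step 4 — quadratic form (x̄ - mu_0)^T · S^{-1} · (x̄ - mu_0):
  S^{-1} · (x̄ - mu_0) = (0.5578, 0.2313),
  (x̄ - mu_0)^T · [...] = (1)·(0.5578) + (0.6)·(0.2313) = 0.6966.

Step 5 — scale by n: T² = 5 · 0.6966 = 3.483.

T² ≈ 3.483


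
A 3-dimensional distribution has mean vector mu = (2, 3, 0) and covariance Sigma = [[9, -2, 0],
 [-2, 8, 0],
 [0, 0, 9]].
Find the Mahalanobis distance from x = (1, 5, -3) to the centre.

Step 1 — centre the observation: (x - mu) = (-1, 2, -3).

Step 2 — invert Sigma (cofactor / det for 3×3, or solve directly):
  Sigma^{-1} = [[0.1176, 0.0294, 0],
 [0.0294, 0.1324, 0],
 [0, 0, 0.1111]].

Step 3 — form the quadratic (x - mu)^T · Sigma^{-1} · (x - mu):
  Sigma^{-1} · (x - mu) = (-0.0588, 0.2353, -0.3333).
  (x - mu)^T · [Sigma^{-1} · (x - mu)] = (-1)·(-0.0588) + (2)·(0.2353) + (-3)·(-0.3333) = 1.5294.

Step 4 — take square root: d = √(1.5294) ≈ 1.2367.

d(x, mu) = √(1.5294) ≈ 1.2367


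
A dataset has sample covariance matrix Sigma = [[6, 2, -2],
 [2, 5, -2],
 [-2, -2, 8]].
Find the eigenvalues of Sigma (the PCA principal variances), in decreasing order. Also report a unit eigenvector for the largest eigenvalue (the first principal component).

Step 1 — characteristic polynomial p(λ) = det(λI - Sigma) = λ³ - tr·λ² + c_1·λ - det, where tr = trace, c_1 = sum of the principal 2×2 minors, det = det(Sigma):
  tr = 6 + 5 + 8 = 19,
  c_1 = (6·5 - (2)²) + (6·8 - (-2)²) + (5·8 - (-2)²) = 26 + 44 + 36 = 106,
  det = 6·(5·8 - (-2)²) - (2)·((2)·8 - (-2)·(-2)) + (-2)·((2)·(-2) - 5·(-2)) = 6·(36) - (2)·(12) + (-2)·(6) = 180.
  So p(λ) = λ³ - 19λ² + 106λ - 180.
Step 2 — look for an integer root (rational root theorem: any rational root is an integer divisor of 180). Testing λ = 5:
  p(5) = 125 - 475 + 530 - 180 = 0  ✓
  Dividing out (λ - 5): p(λ) = (λ - 5)(λ² - 14λ + 36).
Step 3 — remaining eigenvalues from the quadratic λ² - 14λ + 36 = 0:
  Δ = 14² - 4·36 = 196 - 144 = 52,  λ = (14 ± √52)/2 = (14 ± 7.2111)/2 ≈ 10.6056 or 3.3944.
  Sorted: λ_1 = 10.6056,  λ_2 = 5,  λ_3 = 3.3944  (check: sum = 19 = tr ✓).

Step 4 — unit eigenvector for λ_1 ≈ 10.6056: v spans the null space of (Sigma - λ_1 I), whose rows are
  r_1 = (-4.6056, 2, -2),  r_2 = (2, -5.6056, -2),  r_3 = (-2, -2, -2.6056).
  v is orthogonal to every row, so take v ∝ r_1 × r_2 = ((2)·(-2) - (-2)·(-5.6056), (-2)·(2) - (-4.6056)·(-2), (-4.6056)·(-5.6056) - (2)·(2)) ≈ (-15.2111, -13.2111, 21.8167).
  Rescale (multiply by -1 so the first nonzero entry is positive): u = (15.2111, 13.2111, -21.8167).
  ||u|| = √((15.2111)² + (13.2111)² + (-21.8167)²) = √(881.8773) ≈ 29.6964,  v_1 = u/||u|| ≈ (0.5122, 0.4449, -0.7347) (||v_1|| = 1).

λ_1 = 10.6056,  λ_2 = 5,  λ_3 = 3.3944;  v_1 ≈ (0.5122, 0.4449, -0.7347)


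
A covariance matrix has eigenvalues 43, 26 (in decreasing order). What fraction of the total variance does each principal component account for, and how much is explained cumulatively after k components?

Step 1 — total variance = trace(Sigma) = Σ λ_i = 43 + 26 = 69.

Step 2 — fraction explained by component i = λ_i / Σ λ:
  PC1: 43/69 = 0.6232
  PC2: 26/69 = 0.3768

Step 3 — cumulative fraction after k components = (λ_1 + ... + λ_k) / Σ λ:
  k = 1: 43/69 = 0.6232
  k = 2: (43 + 26)/69 = 69/69 = 1

Summary (fraction, with percent):

explained: PC1 0.6232 (62.32%), PC2 0.3768 (37.68%);  cumulative: 0.6232, 1


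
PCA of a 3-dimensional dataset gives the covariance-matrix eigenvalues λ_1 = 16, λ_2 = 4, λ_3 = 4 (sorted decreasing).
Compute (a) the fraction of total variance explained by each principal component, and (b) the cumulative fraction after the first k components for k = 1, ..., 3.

Step 1 — total variance = trace(Sigma) = Σ λ_i = 16 + 4 + 4 = 24.

Step 2 — fraction explained by component i = λ_i / Σ λ:
  PC1: 16/24 = 0.6667
  PC2: 4/24 = 0.1667
  PC3: 4/24 = 0.1667

Step 3 — cumulative fraction after k components = (λ_1 + ... + λ_k) / Σ λ:
  k = 1: 16/24 = 0.6667
  k = 2: (16 + 4)/24 = 20/24 = 0.8333
  k = 3: (16 + 4 + 4)/24 = 24/24 = 1

Summary (fraction, with percent):

explained: PC1 0.6667 (66.67%), PC2 0.1667 (16.67%), PC3 0.1667 (16.67%);  cumulative: 0.6667, 0.8333, 1


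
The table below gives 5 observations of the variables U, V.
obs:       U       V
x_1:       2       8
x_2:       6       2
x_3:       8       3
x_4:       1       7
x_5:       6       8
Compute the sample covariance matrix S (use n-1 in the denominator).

Step 1 — column means:
  mean(U) = (2 + 6 + 8 + 1 + 6) / 5 = 23/5 = 4.6
  mean(V) = (8 + 2 + 3 + 7 + 8) / 5 = 28/5 = 5.6

Step 2 — sample covariance S[i,j] = (1/(n-1)) · Σ_k (x_{k,i} - mean_i) · (x_{k,j} - mean_j), with n-1 = 4.
  S[U,U] = ((-2.6)·(-2.6) + (1.4)·(1.4) + (3.4)·(3.4) + (-3.6)·(-3.6) + (1.4)·(1.4)) / 4 = 35.2/4 = 8.8
  S[U,V] = ((-2.6)·(2.4) + (1.4)·(-3.6) + (3.4)·(-2.6) + (-3.6)·(1.4) + (1.4)·(2.4)) / 4 = -21.8/4 = -5.45
  S[V,V] = ((2.4)·(2.4) + (-3.6)·(-3.6) + (-2.6)·(-2.6) + (1.4)·(1.4) + (2.4)·(2.4)) / 4 = 33.2/4 = 8.3

S is symmetric (S[j,i] = S[i,j]). Assembling:

S = [[8.8, -5.45],
 [-5.45, 8.3]]


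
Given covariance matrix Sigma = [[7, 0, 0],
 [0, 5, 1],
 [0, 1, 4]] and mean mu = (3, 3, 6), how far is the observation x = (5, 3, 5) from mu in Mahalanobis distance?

Step 1 — centre the observation: (x - mu) = (2, 0, -1).

Step 2 — invert Sigma (cofactor / det for 3×3, or solve directly):
  Sigma^{-1} = [[0.1429, 0, 0],
 [0, 0.2105, -0.0526],
 [0, -0.0526, 0.2632]].

Step 3 — form the quadratic (x - mu)^T · Sigma^{-1} · (x - mu):
  Sigma^{-1} · (x - mu) = (0.2857, 0.0526, -0.2632).
  (x - mu)^T · [Sigma^{-1} · (x - mu)] = (2)·(0.2857) + (0)·(0.0526) + (-1)·(-0.2632) = 0.8346.

Step 4 — take square root: d = √(0.8346) ≈ 0.9136.

d(x, mu) = √(0.8346) ≈ 0.9136


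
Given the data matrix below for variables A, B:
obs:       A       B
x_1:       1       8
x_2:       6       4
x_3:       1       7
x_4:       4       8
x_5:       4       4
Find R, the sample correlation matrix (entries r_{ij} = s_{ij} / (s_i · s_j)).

Step 1 — column means:
  mean(A) = (1 + 6 + 1 + 4 + 4) / 5 = 16/5 = 3.2
  mean(B) = (8 + 4 + 7 + 8 + 4) / 5 = 31/5 = 6.2

Step 2 — sample variances and covariances s[i,j] = (1/(n-1)) · Σ_k (x_{k,i} - mean_i) · (x_{k,j} - mean_j), with n-1 = 4:
  s[A,A] = ((-2.2)·(-2.2) + (2.8)·(2.8) + (-2.2)·(-2.2) + (0.8)·(0.8) + (0.8)·(0.8)) / 4 = 18.8/4 = 4.7
  s[A,B] = ((-2.2)·(1.8) + (2.8)·(-2.2) + (-2.2)·(0.8) + (0.8)·(1.8) + (0.8)·(-2.2)) / 4 = -12.2/4 = -3.05
  s[B,B] = ((1.8)·(1.8) + (-2.2)·(-2.2) + (0.8)·(0.8) + (1.8)·(1.8) + (-2.2)·(-2.2)) / 4 = 16.8/4 = 4.2
  Sample standard deviations s_i = √(s[i,i]):
  s(A) = √(4.7) = 2.1679
  s(B) = √(4.2) = 2.0494

Step 3 — r_{ij} = s_{ij} / (s_i · s_j):
  r[A,A] = 1 (diagonal).
  r[A,B] = -3.05 / (2.1679 · 2.0494) = -3.05 / 4.443 = -0.6865
  r[B,B] = 1 (diagonal).

R is symmetric with unit diagonal. Assembling:

R = [[1, -0.6865],
 [-0.6865, 1]]


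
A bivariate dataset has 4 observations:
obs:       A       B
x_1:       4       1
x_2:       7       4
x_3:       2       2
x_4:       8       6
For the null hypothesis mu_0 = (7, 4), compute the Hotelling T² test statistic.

Step 1 — sample mean vector:
  mean(A) = (4 + 7 + 2 + 8) / 4 = 21/4 = 5.25
  mean(B) = (1 + 4 + 2 + 6) / 4 = 13/4 = 3.25
  x̄ = (5.25, 3.25),  deviation x̄ - mu_0 = (5.25, 3.25) - (7, 4) = (-1.75, -0.75).

Step 2 — sample covariance matrix, S[i,j] = (1/(n-1)) · Σ_k (x_{k,i} - mean_i) · (x_{k,j} - mean_j), divisor n-1 = 3:
  S[A,A] = ((-1.25)·(-1.25) + (1.75)·(1.75) + (-3.25)·(-3.25) + (2.75)·(2.75)) / 3 = 22.75/3 = 7.5833
  S[A,B] = ((-1.25)·(-2.25) + (1.75)·(0.75) + (-3.25)·(-1.25) + (2.75)·(2.75)) / 3 = 15.75/3 = 5.25
  S[B,B] = ((-2.25)·(-2.25) + (0.75)·(0.75) + (-1.25)·(-1.25) + (2.75)·(2.75)) / 3 = 14.75/3 = 4.9167
  S = [[7.5833, 5.25],
 [5.25, 4.9167]].

Step 3 — invert S. det(S) = 7.5833·4.9167 - (5.25)² = 9.7222.
  S^{-1} = (1/det) · [[d, -b], [-b, a]] = [[0.5057, -0.54],
 [-0.54, 0.78]].

Step 4 — quadratic form (x̄ - mu_0)^T · S^{-1} · (x̄ - mu_0):
  S^{-1} · (x̄ - mu_0) = (-0.48, 0.36),
  (x̄ - mu_0)^T · [...] = (-1.75)·(-0.48) + (-0.75)·(0.36) = 0.57.

Step 5 — scale by n: T² = 4 · 0.57 = 2.28.

T² ≈ 2.28


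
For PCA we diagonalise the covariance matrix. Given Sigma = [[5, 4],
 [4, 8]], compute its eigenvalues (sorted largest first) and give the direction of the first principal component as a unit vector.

Step 1 — characteristic polynomial of 2×2 Sigma:
  det(Sigma - λI) = λ² - trace · λ + det = 0.
  trace = 5 + 8 = 13, det = 5·8 - (4)² = 24.
Step 2 — discriminant:
  Δ = trace² - 4·det = 169 - 96 = 73.
Step 3 — eigenvalues:
  λ = (trace ± √Δ)/2 = (13 ± 8.544)/2,
  λ_1 = 10.772,  λ_2 = 2.228.

Step 4 — unit eigenvector for λ_1: solve (Sigma - λ_1 I)v = 0. First row:
  (5 - 10.772)·v_x + (4)·v_y = 0, i.e. (-5.772)·v_x + (4)·v_y = 0,
  so v ∝ (b, λ_1 - a) = (4, 5.772) = u.
  ||u|| = √((4)² + (5.772)²) = √(49.316) ≈ 7.0225,
  v_1 = u/||u|| ≈ (0.5696, 0.8219) (||v_1|| = 1).

λ_1 = 10.772,  λ_2 = 2.228;  v_1 ≈ (0.5696, 0.8219)


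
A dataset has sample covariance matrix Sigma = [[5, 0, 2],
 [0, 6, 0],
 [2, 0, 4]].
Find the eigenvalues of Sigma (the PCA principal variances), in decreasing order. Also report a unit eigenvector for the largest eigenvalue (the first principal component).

Step 1 — characteristic polynomial p(λ) = det(λI - Sigma) = λ³ - tr·λ² + c_1·λ - det, where tr = trace, c_1 = sum of the principal 2×2 minors, det = det(Sigma):
  tr = 5 + 6 + 4 = 15,
  c_1 = (5·6 - (0)²) + (5·4 - (2)²) + (6·4 - (0)²) = 30 + 16 + 24 = 70,
  det = 5·(6·4 - (0)²) - (0)·((0)·4 - (0)·(2)) + (2)·((0)·(0) - 6·(2)) = 5·(24) - (0)·(0) + (2)·(-12) = 96.
  So p(λ) = λ³ - 15λ² + 70λ - 96.
Step 2 — look for an integer root (rational root theorem: any rational root is an integer divisor of 96). Testing λ = 6:
  p(6) = 216 - 540 + 420 - 96 = 0  ✓
  Dividing out (λ - 6): p(λ) = (λ - 6)(λ² - 9λ + 16).
Step 3 — remaining eigenvalues from the quadratic λ² - 9λ + 16 = 0:
  Δ = 9² - 4·16 = 81 - 64 = 17,  λ = (9 ± √17)/2 = (9 ± 4.1231)/2 ≈ 6.5616 or 2.4384.
  Sorted: λ_1 = 6.5616,  λ_2 = 6,  λ_3 = 2.4384  (check: sum = 15 = tr ✓).

Step 4 — unit eigenvector for λ_1 ≈ 6.5616: v spans the null space of (Sigma - λ_1 I), whose rows are
  r_1 = (-1.5616, 0, 2),  r_2 = (0, -0.5616, 0),  r_3 = (2, 0, -2.5616).
  v is orthogonal to every row, so take v ∝ r_1 × r_2 = ((0)·(0) - (2)·(-0.5616), (2)·(0) - (-1.5616)·(0), (-1.5616)·(-0.5616) - (0)·(0)) ≈ (1.1231, 0, 0.8769).
  Let u = (1.1231, 0, 0.8769).
  ||u|| = √((1.1231)² + (0)² + (0.8769)²) = √(2.0303) ≈ 1.4249,  v_1 = u/||u|| ≈ (0.7882, 0, 0.6154) (||v_1|| = 1).

λ_1 = 6.5616,  λ_2 = 6,  λ_3 = 2.4384;  v_1 ≈ (0.7882, 0, 0.6154)


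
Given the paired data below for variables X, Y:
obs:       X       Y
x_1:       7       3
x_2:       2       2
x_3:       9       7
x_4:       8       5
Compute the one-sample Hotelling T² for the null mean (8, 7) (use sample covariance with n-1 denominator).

Step 1 — sample mean vector:
  mean(X) = (7 + 2 + 9 + 8) / 4 = 26/4 = 6.5
  mean(Y) = (3 + 2 + 7 + 5) / 4 = 17/4 = 4.25
  x̄ = (6.5, 4.25),  deviation x̄ - mu_0 = (6.5, 4.25) - (8, 7) = (-1.5, -2.75).

Step 2 — sample covariance matrix, S[i,j] = (1/(n-1)) · Σ_k (x_{k,i} - mean_i) · (x_{k,j} - mean_j), divisor n-1 = 3:
  S[X,X] = ((0.5)·(0.5) + (-4.5)·(-4.5) + (2.5)·(2.5) + (1.5)·(1.5)) / 3 = 29/3 = 9.6667
  S[X,Y] = ((0.5)·(-1.25) + (-4.5)·(-2.25) + (2.5)·(2.75) + (1.5)·(0.75)) / 3 = 17.5/3 = 5.8333
  S[Y,Y] = ((-1.25)·(-1.25) + (-2.25)·(-2.25) + (2.75)·(2.75) + (0.75)·(0.75)) / 3 = 14.75/3 = 4.9167
  S = [[9.6667, 5.8333],
 [5.8333, 4.9167]].

Step 3 — invert S. det(S) = 9.6667·4.9167 - (5.8333)² = 13.5.
  S^{-1} = (1/det) · [[d, -b], [-b, a]] = [[0.3642, -0.4321],
 [-0.4321, 0.716]].

Step 4 — quadratic form (x̄ - mu_0)^T · S^{-1} · (x̄ - mu_0):
  S^{-1} · (x̄ - mu_0) = (0.642, -1.321),
  (x̄ - mu_0)^T · [...] = (-1.5)·(0.642) + (-2.75)·(-1.321) = 2.6698.

Step 5 — scale by n: T² = 4 · 2.6698 = 10.679.

T² ≈ 10.679


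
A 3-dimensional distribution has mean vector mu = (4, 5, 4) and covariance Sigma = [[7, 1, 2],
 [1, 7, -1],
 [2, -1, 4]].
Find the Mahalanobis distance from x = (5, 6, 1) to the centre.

Step 1 — centre the observation: (x - mu) = (1, 1, -3).

Step 2 — invert Sigma (cofactor / det for 3×3, or solve directly):
  Sigma^{-1} = [[0.1765, -0.0392, -0.098],
 [-0.0392, 0.1569, 0.0588],
 [-0.098, 0.0588, 0.3137]].

Step 3 — form the quadratic (x - mu)^T · Sigma^{-1} · (x - mu):
  Sigma^{-1} · (x - mu) = (0.4314, -0.0588, -0.9804).
  (x - mu)^T · [Sigma^{-1} · (x - mu)] = (1)·(0.4314) + (1)·(-0.0588) + (-3)·(-0.9804) = 3.3137.

Step 4 — take square root: d = √(3.3137) ≈ 1.8204.

d(x, mu) = √(3.3137) ≈ 1.8204


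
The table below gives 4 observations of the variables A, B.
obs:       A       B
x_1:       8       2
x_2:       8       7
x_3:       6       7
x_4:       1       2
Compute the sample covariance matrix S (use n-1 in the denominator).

Step 1 — column means:
  mean(A) = (8 + 8 + 6 + 1) / 4 = 23/4 = 5.75
  mean(B) = (2 + 7 + 7 + 2) / 4 = 18/4 = 4.5

Step 2 — sample covariance S[i,j] = (1/(n-1)) · Σ_k (x_{k,i} - mean_i) · (x_{k,j} - mean_j), with n-1 = 3.
  S[A,A] = ((2.25)·(2.25) + (2.25)·(2.25) + (0.25)·(0.25) + (-4.75)·(-4.75)) / 3 = 32.75/3 = 10.9167
  S[A,B] = ((2.25)·(-2.5) + (2.25)·(2.5) + (0.25)·(2.5) + (-4.75)·(-2.5)) / 3 = 12.5/3 = 4.1667
  S[B,B] = ((-2.5)·(-2.5) + (2.5)·(2.5) + (2.5)·(2.5) + (-2.5)·(-2.5)) / 3 = 25/3 = 8.3333

S is symmetric (S[j,i] = S[i,j]). Assembling:

S = [[10.9167, 4.1667],
 [4.1667, 8.3333]]


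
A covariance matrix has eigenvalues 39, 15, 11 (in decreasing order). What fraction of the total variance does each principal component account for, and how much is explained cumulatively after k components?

Step 1 — total variance = trace(Sigma) = Σ λ_i = 39 + 15 + 11 = 65.

Step 2 — fraction explained by component i = λ_i / Σ λ:
  PC1: 39/65 = 0.6
  PC2: 15/65 = 0.2308
  PC3: 11/65 = 0.1692

Step 3 — cumulative fraction after k components = (λ_1 + ... + λ_k) / Σ λ:
  k = 1: 39/65 = 0.6
  k = 2: (39 + 15)/65 = 54/65 = 0.8308
  k = 3: (39 + 15 + 11)/65 = 65/65 = 1

Summary (fraction, with percent):

explained: PC1 0.6 (60%), PC2 0.2308 (23.08%), PC3 0.1692 (16.92%);  cumulative: 0.6, 0.8308, 1


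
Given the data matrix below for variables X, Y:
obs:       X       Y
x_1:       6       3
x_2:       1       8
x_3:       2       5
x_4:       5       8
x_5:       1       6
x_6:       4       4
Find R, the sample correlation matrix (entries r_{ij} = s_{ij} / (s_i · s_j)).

Step 1 — column means:
  mean(X) = (6 + 1 + 2 + 5 + 1 + 4) / 6 = 19/6 = 3.1667
  mean(Y) = (3 + 8 + 5 + 8 + 6 + 4) / 6 = 34/6 = 5.6667

Step 2 — sample variances and covariances s[i,j] = (1/(n-1)) · Σ_k (x_{k,i} - mean_i) · (x_{k,j} - mean_j), with n-1 = 5:
  s[X,X] = ((2.8333)·(2.8333) + (-2.1667)·(-2.1667) + (-1.1667)·(-1.1667) + (1.8333)·(1.8333) + (-2.1667)·(-2.1667) + (0.8333)·(0.8333)) / 5 = 22.8333/5 = 4.5667
  s[X,Y] = ((2.8333)·(-2.6667) + (-2.1667)·(2.3333) + (-1.1667)·(-0.6667) + (1.8333)·(2.3333) + (-2.1667)·(0.3333) + (0.8333)·(-1.6667)) / 5 = -9.6667/5 = -1.9333
  s[Y,Y] = ((-2.6667)·(-2.6667) + (2.3333)·(2.3333) + (-0.6667)·(-0.6667) + (2.3333)·(2.3333) + (0.3333)·(0.3333) + (-1.6667)·(-1.6667)) / 5 = 21.3333/5 = 4.2667
  Sample standard deviations s_i = √(s[i,i]):
  s(X) = √(4.5667) = 2.137
  s(Y) = √(4.2667) = 2.0656

Step 3 — r_{ij} = s_{ij} / (s_i · s_j):
  r[X,X] = 1 (diagonal).
  r[X,Y] = -1.9333 / (2.137 · 2.0656) = -1.9333 / 4.4141 = -0.438
  r[Y,Y] = 1 (diagonal).

R is symmetric with unit diagonal. Assembling:

R = [[1, -0.438],
 [-0.438, 1]]


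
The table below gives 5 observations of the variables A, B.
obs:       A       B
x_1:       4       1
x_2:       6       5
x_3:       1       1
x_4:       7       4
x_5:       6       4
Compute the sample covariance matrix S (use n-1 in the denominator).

Step 1 — column means:
  mean(A) = (4 + 6 + 1 + 7 + 6) / 5 = 24/5 = 4.8
  mean(B) = (1 + 5 + 1 + 4 + 4) / 5 = 15/5 = 3

Step 2 — sample covariance S[i,j] = (1/(n-1)) · Σ_k (x_{k,i} - mean_i) · (x_{k,j} - mean_j), with n-1 = 4.
  S[A,A] = ((-0.8)·(-0.8) + (1.2)·(1.2) + (-3.8)·(-3.8) + (2.2)·(2.2) + (1.2)·(1.2)) / 4 = 22.8/4 = 5.7
  S[A,B] = ((-0.8)·(-2) + (1.2)·(2) + (-3.8)·(-2) + (2.2)·(1) + (1.2)·(1)) / 4 = 15/4 = 3.75
  S[B,B] = ((-2)·(-2) + (2)·(2) + (-2)·(-2) + (1)·(1) + (1)·(1)) / 4 = 14/4 = 3.5

S is symmetric (S[j,i] = S[i,j]). Assembling:

S = [[5.7, 3.75],
 [3.75, 3.5]]


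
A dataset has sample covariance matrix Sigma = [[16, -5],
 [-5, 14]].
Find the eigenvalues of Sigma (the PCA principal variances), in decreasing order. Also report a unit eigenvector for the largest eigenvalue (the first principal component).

Step 1 — characteristic polynomial of 2×2 Sigma:
  det(Sigma - λI) = λ² - trace · λ + det = 0.
  trace = 16 + 14 = 30, det = 16·14 - (-5)² = 199.
Step 2 — discriminant:
  Δ = trace² - 4·det = 900 - 796 = 104.
Step 3 — eigenvalues:
  λ = (trace ± √Δ)/2 = (30 ± 10.198)/2,
  λ_1 = 20.099,  λ_2 = 9.901.

Step 4 — unit eigenvector for λ_1: solve (Sigma - λ_1 I)v = 0. First row:
  (16 - 20.099)·v_x + (-5)·v_y = 0, i.e. (-4.099)·v_x + (-5)·v_y = 0,
  so v ∝ (b, λ_1 - a) = (-5, 4.099); multiply by -1 so the first entry is positive: u = (5, -4.099).
  ||u|| = √((5)² + (-4.099)²) = √(41.802) ≈ 6.4654,
  v_1 = u/||u|| ≈ (0.7733, -0.634) (||v_1|| = 1).

λ_1 = 20.099,  λ_2 = 9.901;  v_1 ≈ (0.7733, -0.634)


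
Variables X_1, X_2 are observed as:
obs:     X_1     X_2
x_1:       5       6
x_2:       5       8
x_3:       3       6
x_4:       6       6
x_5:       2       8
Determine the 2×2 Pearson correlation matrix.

Step 1 — column means:
  mean(X_1) = (5 + 5 + 3 + 6 + 2) / 5 = 21/5 = 4.2
  mean(X_2) = (6 + 8 + 6 + 6 + 8) / 5 = 34/5 = 6.8

Step 2 — sample variances and covariances s[i,j] = (1/(n-1)) · Σ_k (x_{k,i} - mean_i) · (x_{k,j} - mean_j), with n-1 = 4:
  s[X_1,X_1] = ((0.8)·(0.8) + (0.8)·(0.8) + (-1.2)·(-1.2) + (1.8)·(1.8) + (-2.2)·(-2.2)) / 4 = 10.8/4 = 2.7
  s[X_1,X_2] = ((0.8)·(-0.8) + (0.8)·(1.2) + (-1.2)·(-0.8) + (1.8)·(-0.8) + (-2.2)·(1.2)) / 4 = -2.8/4 = -0.7
  s[X_2,X_2] = ((-0.8)·(-0.8) + (1.2)·(1.2) + (-0.8)·(-0.8) + (-0.8)·(-0.8) + (1.2)·(1.2)) / 4 = 4.8/4 = 1.2
  Sample standard deviations s_i = √(s[i,i]):
  s(X_1) = √(2.7) = 1.6432
  s(X_2) = √(1.2) = 1.0954

Step 3 — r_{ij} = s_{ij} / (s_i · s_j):
  r[X_1,X_1] = 1 (diagonal).
  r[X_1,X_2] = -0.7 / (1.6432 · 1.0954) = -0.7 / 1.8 = -0.3889
  r[X_2,X_2] = 1 (diagonal).

R is symmetric with unit diagonal. Assembling:

R = [[1, -0.3889],
 [-0.3889, 1]]
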